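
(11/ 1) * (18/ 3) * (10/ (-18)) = -110/ 3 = -36.67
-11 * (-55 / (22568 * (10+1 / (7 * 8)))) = 55 / 20553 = 0.00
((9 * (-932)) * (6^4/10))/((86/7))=-19023984/215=-88483.65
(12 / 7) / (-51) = -0.03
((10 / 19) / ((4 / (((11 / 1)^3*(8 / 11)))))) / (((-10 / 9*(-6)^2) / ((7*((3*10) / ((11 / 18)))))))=-20790 / 19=-1094.21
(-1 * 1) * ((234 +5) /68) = -239 /68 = -3.51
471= 471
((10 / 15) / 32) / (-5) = -1 / 240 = -0.00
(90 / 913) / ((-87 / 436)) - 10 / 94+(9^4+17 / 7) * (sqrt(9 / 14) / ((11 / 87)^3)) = -747145 / 1244419+45381392748 * sqrt(14) / 65219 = 2603560.07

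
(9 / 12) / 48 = 1 / 64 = 0.02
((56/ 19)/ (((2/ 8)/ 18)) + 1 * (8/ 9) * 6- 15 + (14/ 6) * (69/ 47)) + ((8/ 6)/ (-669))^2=740881752224/ 3597047757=205.97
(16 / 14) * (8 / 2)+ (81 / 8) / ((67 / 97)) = 72151 / 3752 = 19.23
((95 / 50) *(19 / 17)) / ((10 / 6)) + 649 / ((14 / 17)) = 2348303 / 2975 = 789.35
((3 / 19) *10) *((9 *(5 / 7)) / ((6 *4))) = 225 / 532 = 0.42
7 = 7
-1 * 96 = -96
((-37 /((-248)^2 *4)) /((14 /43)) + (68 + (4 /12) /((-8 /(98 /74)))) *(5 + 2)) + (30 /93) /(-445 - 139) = 13273660108127 /27908547072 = 475.61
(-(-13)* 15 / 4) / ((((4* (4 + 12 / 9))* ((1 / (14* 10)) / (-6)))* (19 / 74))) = -2272725 / 304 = -7476.07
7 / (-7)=-1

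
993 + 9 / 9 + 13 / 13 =995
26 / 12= 2.17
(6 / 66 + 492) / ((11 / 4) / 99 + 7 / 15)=974340 / 979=995.24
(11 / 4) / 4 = 11 / 16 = 0.69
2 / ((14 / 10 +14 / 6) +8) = 15 / 88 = 0.17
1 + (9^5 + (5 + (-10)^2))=59155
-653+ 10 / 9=-5867 / 9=-651.89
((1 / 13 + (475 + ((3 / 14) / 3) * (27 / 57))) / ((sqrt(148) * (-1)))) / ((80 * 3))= -1642933 * sqrt(37) / 61414080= -0.16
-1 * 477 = -477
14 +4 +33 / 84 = 515 / 28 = 18.39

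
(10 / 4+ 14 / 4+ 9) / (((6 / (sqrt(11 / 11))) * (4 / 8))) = 5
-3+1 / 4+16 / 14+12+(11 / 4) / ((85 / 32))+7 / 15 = 84929 / 7140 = 11.89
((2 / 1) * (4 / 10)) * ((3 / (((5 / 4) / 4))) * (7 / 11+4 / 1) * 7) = 68544 / 275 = 249.25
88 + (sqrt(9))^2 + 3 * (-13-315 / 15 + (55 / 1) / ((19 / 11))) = 1720 / 19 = 90.53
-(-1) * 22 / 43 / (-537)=-22 / 23091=-0.00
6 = 6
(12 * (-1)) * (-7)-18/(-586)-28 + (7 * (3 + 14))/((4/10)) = 207169/586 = 353.53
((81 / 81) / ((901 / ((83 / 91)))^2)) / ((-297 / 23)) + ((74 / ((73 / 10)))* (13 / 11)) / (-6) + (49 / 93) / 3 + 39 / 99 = -6448097561530979 / 4518282382604991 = -1.43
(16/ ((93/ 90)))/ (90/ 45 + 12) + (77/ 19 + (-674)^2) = 1873001217/ 4123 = 454281.16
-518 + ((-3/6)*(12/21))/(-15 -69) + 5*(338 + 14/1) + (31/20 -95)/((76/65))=51930989/44688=1162.08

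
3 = 3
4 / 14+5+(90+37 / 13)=8930 / 91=98.13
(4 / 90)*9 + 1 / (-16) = 27 / 80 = 0.34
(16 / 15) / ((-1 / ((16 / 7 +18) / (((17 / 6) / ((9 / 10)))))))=-20448 / 2975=-6.87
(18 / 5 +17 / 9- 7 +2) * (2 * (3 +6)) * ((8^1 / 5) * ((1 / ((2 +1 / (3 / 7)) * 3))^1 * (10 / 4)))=176 / 65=2.71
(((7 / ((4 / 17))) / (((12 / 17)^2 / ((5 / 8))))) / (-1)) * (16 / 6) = -171955 / 1728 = -99.51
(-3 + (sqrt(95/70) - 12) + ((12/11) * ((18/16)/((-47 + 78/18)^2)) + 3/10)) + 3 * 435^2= sqrt(266)/14 + 1023060100287/1802240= 567661.47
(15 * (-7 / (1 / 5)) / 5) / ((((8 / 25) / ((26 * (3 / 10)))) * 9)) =-2275 / 8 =-284.38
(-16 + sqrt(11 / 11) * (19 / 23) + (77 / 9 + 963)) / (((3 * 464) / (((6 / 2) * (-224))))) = -2771594 / 6003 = -461.70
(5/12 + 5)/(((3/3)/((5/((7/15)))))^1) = 1625/28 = 58.04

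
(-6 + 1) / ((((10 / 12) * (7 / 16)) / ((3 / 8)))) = -36 / 7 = -5.14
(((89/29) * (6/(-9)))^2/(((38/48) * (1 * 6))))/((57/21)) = 887152/2732409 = 0.32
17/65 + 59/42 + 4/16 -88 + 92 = 32303/5460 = 5.92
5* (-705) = -3525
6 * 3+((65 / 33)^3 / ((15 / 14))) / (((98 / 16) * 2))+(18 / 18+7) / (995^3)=13814282232039166 / 743413351440375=18.58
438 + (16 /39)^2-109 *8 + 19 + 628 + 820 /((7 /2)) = 4764043 /10647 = 447.45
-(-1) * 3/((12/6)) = 3/2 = 1.50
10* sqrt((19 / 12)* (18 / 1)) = 5* sqrt(114) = 53.39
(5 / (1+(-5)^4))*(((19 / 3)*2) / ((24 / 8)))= 95 / 2817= 0.03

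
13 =13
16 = 16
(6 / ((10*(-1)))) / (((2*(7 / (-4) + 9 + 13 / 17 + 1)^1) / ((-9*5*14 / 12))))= 1071 / 613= 1.75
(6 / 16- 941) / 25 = -301 / 8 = -37.62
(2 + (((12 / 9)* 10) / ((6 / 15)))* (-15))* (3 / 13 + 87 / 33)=-204180 / 143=-1427.83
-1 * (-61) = 61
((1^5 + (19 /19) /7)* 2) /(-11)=-16 /77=-0.21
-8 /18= -4 /9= -0.44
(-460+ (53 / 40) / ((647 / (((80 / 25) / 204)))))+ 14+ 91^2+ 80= 13058562803 / 1649850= 7915.00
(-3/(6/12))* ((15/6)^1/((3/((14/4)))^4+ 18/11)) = -6.89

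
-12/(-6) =2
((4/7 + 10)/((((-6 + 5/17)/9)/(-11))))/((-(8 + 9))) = -7326/679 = -10.79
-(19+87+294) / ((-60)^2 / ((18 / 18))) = -1 / 9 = -0.11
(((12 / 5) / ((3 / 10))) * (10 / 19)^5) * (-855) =-36000000 / 130321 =-276.24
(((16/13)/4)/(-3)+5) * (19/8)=3629/312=11.63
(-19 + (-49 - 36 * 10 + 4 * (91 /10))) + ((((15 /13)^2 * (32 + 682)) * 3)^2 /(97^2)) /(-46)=-12682696546516 /30904001635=-410.39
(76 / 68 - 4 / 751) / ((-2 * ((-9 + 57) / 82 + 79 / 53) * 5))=-30858773 / 575919370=-0.05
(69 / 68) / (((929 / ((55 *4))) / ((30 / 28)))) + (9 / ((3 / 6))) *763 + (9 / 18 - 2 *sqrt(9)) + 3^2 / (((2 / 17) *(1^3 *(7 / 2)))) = 1520144195 / 110551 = 13750.61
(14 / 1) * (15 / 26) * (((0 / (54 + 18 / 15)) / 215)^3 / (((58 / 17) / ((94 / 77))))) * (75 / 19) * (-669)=0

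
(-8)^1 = -8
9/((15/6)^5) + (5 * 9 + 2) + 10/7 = 1061391/21875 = 48.52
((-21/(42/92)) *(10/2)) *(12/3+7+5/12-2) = -12995/6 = -2165.83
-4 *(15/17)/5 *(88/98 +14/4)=-3.10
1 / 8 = 0.12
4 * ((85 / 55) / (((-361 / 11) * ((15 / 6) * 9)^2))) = -272 / 731025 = -0.00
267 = 267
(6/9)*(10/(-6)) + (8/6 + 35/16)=2.41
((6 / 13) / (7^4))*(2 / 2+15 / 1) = 96 / 31213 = 0.00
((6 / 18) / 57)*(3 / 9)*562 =562 / 513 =1.10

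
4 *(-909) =-3636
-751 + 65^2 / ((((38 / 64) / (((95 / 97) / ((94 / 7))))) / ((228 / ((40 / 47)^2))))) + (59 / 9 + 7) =141972776 / 873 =162626.32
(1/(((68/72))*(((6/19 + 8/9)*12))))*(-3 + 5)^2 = 513/1751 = 0.29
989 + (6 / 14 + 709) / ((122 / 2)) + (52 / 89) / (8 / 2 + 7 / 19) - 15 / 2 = 6266002223 / 6308498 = 993.26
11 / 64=0.17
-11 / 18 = -0.61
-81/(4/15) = -303.75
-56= -56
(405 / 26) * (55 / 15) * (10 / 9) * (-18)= -14850 / 13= -1142.31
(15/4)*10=75/2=37.50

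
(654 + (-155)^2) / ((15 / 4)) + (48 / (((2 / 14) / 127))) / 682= 33982196 / 5115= 6643.64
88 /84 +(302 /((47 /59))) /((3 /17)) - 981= 1153129 /987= 1168.32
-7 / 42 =-1 / 6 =-0.17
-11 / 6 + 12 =61 / 6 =10.17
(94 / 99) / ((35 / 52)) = 4888 / 3465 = 1.41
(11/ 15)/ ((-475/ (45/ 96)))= -11/ 15200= -0.00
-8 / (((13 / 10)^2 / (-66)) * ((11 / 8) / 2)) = 76800 / 169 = 454.44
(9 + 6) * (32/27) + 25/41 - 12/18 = 6539/369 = 17.72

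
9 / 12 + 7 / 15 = 73 / 60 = 1.22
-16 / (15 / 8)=-128 / 15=-8.53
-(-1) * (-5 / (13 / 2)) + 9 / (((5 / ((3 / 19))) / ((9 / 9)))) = -599 / 1235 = -0.49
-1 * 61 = -61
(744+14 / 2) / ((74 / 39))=29289 / 74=395.80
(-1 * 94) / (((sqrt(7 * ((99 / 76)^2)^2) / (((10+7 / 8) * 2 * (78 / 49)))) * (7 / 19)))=-1944553936 * sqrt(7) / 2614689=-1967.66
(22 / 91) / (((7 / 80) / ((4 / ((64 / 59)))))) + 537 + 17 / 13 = 349392 / 637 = 548.50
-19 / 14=-1.36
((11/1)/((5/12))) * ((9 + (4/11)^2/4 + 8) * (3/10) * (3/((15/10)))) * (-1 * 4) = -296784/275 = -1079.21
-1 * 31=-31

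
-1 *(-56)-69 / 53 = 2899 / 53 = 54.70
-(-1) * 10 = 10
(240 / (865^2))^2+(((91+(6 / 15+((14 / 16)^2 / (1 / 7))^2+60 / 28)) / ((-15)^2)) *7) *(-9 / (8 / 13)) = -204108268893961767 / 3668971687936000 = -55.63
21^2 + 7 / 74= 32641 / 74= 441.09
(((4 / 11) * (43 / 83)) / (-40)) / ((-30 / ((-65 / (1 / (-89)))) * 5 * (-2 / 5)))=-49751 / 109560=-0.45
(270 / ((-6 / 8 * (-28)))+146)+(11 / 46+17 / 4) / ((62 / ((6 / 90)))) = 95145611 / 598920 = 158.86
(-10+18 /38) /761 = -0.01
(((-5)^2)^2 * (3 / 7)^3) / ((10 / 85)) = 286875 / 686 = 418.19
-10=-10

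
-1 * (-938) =938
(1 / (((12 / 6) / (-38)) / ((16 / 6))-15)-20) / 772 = -11453 / 440619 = -0.03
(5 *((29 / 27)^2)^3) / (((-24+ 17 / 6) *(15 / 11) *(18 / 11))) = -71973621841 / 442821618927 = -0.16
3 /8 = 0.38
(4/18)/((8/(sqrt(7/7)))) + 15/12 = 23/18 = 1.28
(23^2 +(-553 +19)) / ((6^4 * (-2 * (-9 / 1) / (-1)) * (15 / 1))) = 1 / 69984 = 0.00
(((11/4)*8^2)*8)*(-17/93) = -23936/93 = -257.38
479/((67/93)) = 44547/67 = 664.88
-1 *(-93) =93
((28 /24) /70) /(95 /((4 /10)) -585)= -1 /20850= -0.00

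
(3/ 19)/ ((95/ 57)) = 9/ 95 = 0.09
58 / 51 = 1.14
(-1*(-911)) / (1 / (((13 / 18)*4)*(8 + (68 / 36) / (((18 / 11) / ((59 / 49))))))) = 882741691 / 35721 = 24712.12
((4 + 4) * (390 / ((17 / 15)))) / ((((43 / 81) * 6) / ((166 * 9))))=943909200 / 731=1291257.46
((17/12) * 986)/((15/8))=744.98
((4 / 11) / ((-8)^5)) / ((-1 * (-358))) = -1 / 32260096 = -0.00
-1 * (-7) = 7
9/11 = 0.82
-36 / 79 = -0.46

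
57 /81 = 19 /27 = 0.70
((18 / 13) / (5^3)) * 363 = 6534 / 1625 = 4.02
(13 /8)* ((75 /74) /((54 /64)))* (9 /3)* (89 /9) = 57850 /999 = 57.91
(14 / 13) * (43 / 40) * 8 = 9.26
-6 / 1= -6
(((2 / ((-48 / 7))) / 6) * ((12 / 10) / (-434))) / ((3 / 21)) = 7 / 7440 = 0.00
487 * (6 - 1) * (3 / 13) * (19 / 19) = 7305 / 13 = 561.92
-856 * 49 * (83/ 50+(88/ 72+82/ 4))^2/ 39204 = -290232776806/ 496175625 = -584.94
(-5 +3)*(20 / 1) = -40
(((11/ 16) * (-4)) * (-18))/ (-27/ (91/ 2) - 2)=-9009/ 472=-19.09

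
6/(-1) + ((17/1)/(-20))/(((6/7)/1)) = -839/120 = -6.99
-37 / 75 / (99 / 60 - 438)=148 / 130905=0.00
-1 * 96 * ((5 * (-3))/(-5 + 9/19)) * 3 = -41040/43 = -954.42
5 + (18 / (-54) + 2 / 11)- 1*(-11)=523 / 33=15.85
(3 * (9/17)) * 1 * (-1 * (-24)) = 648/17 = 38.12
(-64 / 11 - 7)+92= 871 / 11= 79.18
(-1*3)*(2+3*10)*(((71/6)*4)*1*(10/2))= -22720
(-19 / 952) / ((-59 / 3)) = 0.00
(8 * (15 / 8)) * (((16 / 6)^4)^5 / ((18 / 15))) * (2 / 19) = 28823037615171174400 / 66248903619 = 435071918.79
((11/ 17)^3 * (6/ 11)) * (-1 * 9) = -6534/ 4913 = -1.33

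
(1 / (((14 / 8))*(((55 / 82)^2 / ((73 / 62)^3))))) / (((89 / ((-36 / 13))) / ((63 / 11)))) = -423751549896 / 1146928922425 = -0.37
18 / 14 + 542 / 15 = 3929 / 105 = 37.42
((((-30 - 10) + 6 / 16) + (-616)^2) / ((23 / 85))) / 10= 51600627 / 368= 140219.10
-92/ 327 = -0.28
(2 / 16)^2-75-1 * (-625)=35201 / 64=550.02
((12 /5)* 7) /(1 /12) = 1008 /5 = 201.60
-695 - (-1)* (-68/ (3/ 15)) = -1035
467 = 467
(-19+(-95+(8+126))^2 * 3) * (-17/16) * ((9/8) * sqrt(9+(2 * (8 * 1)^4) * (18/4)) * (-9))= 293301 * sqrt(4097)/2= 9386777.64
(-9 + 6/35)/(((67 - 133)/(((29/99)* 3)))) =2987/25410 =0.12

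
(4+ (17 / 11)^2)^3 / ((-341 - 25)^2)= 461889917 / 237311225316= 0.00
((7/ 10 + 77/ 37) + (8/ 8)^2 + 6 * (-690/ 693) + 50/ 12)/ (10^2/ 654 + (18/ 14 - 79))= -9193823/ 361289830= -0.03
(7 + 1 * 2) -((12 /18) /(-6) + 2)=7.11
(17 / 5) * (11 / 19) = 187 / 95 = 1.97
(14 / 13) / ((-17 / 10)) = -140 / 221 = -0.63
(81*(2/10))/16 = 81/80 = 1.01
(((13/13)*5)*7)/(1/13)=455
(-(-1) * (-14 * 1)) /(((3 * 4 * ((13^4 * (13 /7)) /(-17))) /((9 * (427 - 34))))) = 982107 /742586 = 1.32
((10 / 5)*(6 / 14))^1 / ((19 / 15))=90 / 133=0.68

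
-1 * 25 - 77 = -102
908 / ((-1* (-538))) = 1.69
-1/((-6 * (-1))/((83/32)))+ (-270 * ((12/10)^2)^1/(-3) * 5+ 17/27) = 1120085/1728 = 648.20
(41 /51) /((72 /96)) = 164 /153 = 1.07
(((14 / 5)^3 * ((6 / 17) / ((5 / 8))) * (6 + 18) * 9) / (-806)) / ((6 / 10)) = -4741632 / 856375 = -5.54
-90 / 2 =-45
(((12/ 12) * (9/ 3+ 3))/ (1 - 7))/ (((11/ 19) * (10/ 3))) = -57/ 110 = -0.52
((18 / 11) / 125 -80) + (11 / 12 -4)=-1370659 / 16500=-83.07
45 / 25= 9 / 5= 1.80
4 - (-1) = 5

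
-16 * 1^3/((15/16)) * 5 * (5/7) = -1280/21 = -60.95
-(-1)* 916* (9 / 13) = 634.15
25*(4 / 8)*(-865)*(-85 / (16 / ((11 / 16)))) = 20219375 / 512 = 39490.97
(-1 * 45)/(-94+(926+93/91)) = -819/15161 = -0.05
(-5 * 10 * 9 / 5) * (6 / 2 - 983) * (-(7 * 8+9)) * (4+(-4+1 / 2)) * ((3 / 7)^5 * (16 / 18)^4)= -26624000 / 1029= -25873.66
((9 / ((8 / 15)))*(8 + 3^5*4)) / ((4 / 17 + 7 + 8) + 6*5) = 365.59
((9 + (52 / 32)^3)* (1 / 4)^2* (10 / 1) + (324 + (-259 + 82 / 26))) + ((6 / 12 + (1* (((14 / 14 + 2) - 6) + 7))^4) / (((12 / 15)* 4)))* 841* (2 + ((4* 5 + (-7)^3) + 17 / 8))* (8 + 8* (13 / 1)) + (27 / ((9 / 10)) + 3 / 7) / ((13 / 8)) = -897373425475629 / 372736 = -2407530867.63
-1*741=-741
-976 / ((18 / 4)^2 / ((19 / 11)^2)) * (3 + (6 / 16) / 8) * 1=-1431365 / 3267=-438.13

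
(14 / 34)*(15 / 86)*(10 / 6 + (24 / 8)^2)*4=2240 / 731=3.06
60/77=0.78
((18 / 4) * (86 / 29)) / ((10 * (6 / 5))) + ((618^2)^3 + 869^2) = 6462325657923013589 / 116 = 55709703947612186.11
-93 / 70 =-1.33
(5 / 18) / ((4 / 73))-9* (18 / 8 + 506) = -328981 / 72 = -4569.18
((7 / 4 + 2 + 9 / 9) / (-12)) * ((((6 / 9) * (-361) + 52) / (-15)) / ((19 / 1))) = -283 / 1080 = -0.26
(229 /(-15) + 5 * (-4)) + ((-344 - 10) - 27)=-6244 /15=-416.27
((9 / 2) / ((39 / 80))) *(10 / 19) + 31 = 8857 / 247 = 35.86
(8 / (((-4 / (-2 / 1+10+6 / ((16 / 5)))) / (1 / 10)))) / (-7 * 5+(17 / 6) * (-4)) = 237 / 5560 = 0.04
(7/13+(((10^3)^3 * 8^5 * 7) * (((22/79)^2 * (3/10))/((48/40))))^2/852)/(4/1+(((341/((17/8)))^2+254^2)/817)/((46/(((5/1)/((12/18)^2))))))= 27191162951673415991296630759411908843658/36338269769097172773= 748278966622603248282.15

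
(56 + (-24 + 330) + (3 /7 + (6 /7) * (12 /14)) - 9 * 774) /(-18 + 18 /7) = 323539 /756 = 427.96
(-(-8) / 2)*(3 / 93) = 4 / 31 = 0.13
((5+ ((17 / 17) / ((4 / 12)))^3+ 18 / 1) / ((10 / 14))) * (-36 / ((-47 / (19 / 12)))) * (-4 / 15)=-1064 / 47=-22.64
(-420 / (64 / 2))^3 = -2260.99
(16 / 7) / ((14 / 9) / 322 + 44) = 3312 / 63763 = 0.05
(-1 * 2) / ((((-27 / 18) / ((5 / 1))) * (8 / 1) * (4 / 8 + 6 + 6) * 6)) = 1 / 90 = 0.01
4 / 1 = 4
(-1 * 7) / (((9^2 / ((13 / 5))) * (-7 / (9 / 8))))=13 / 360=0.04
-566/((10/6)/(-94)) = 159612/5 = 31922.40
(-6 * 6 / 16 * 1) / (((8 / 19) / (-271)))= 46341 / 32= 1448.16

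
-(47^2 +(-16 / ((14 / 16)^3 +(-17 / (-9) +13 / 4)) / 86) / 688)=-109328229943 / 49492183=-2209.00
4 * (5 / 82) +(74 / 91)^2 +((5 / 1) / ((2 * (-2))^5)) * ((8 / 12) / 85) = 8024556991 / 8865572352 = 0.91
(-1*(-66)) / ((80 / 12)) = 99 / 10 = 9.90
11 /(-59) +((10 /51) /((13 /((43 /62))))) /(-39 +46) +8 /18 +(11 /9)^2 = 401838499 /229186503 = 1.75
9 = 9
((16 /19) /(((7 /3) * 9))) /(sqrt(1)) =16 /399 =0.04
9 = 9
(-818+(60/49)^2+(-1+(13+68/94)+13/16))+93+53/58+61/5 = -182439084917/261805040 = -696.85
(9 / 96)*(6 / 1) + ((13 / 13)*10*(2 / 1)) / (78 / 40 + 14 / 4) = 7381 / 1744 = 4.23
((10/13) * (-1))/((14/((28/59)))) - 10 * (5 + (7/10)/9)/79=-364739/545337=-0.67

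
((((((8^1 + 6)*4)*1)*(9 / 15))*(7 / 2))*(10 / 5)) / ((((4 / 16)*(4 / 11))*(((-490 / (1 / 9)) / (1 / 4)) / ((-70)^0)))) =-0.15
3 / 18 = 1 / 6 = 0.17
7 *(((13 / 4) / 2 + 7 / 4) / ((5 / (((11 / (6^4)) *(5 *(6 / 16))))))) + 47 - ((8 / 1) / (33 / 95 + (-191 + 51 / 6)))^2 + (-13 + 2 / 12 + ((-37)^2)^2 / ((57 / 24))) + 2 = 55171671368172619781 / 69912191198208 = 789156.66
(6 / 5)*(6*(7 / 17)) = 252 / 85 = 2.96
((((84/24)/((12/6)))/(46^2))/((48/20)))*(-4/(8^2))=-35/1625088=-0.00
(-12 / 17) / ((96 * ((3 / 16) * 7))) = -2 / 357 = -0.01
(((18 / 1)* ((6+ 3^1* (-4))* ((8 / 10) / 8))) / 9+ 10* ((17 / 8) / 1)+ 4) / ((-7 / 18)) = -4329 / 70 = -61.84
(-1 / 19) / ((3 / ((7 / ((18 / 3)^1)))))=-0.02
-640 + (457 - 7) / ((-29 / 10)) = -795.17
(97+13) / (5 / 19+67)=1045 / 639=1.64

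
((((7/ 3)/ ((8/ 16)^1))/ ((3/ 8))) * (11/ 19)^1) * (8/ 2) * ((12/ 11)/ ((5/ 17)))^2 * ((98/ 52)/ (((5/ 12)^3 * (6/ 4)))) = 6886.12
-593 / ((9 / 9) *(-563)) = 593 / 563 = 1.05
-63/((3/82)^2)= -47068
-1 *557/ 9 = -557/ 9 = -61.89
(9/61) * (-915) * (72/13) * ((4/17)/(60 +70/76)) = -295488/102323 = -2.89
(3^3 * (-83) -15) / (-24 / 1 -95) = 18.96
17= 17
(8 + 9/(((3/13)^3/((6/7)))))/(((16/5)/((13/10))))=28925/112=258.26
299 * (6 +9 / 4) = 9867 / 4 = 2466.75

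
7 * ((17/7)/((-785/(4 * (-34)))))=2.95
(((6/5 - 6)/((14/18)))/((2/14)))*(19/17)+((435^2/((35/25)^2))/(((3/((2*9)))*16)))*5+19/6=18090130861/99960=180973.70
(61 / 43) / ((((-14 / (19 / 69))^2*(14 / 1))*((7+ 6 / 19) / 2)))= 418399 / 39042313884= 0.00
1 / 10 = 0.10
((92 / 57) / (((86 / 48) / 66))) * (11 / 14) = 267168 / 5719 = 46.72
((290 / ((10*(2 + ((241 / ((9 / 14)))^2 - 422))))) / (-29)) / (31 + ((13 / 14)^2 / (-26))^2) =-55566 / 241374600757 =-0.00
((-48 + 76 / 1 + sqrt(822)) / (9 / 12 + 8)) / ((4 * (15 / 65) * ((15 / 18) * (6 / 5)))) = 52 / 15 + 13 * sqrt(822) / 105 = 7.02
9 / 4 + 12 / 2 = 33 / 4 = 8.25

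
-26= -26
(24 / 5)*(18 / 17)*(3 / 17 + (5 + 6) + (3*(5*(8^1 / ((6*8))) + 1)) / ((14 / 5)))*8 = 1080864 / 2023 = 534.29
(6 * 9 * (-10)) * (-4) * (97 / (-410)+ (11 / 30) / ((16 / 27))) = 67689 / 82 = 825.48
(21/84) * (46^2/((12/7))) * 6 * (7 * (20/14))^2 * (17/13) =3147550/13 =242119.23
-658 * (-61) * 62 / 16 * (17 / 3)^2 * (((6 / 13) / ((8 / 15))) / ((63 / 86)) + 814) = 3810770863439 / 936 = 4071336392.56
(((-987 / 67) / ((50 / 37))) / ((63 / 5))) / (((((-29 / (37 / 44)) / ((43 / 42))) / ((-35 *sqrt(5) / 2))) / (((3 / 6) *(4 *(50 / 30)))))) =-13833745 *sqrt(5) / 9233136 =-3.35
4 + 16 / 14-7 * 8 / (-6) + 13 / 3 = 395 / 21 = 18.81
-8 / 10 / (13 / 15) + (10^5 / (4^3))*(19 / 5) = 154351 / 26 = 5936.58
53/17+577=9862/17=580.12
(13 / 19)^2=0.47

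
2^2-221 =-217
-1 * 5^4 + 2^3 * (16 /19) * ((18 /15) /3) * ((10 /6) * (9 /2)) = -11491 /19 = -604.79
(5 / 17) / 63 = 5 / 1071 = 0.00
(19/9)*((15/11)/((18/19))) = 1805/594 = 3.04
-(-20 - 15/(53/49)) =1795/53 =33.87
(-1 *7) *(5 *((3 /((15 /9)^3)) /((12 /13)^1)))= -2457 /100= -24.57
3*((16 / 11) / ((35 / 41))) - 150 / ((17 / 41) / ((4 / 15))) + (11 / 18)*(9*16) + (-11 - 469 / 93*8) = -33296887 / 608685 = -54.70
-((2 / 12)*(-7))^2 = -49 / 36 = -1.36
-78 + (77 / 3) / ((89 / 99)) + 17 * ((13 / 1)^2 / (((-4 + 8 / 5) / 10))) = -6418831 / 534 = -12020.28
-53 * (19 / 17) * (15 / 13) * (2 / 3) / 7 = -10070 / 1547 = -6.51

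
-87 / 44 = -1.98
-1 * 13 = -13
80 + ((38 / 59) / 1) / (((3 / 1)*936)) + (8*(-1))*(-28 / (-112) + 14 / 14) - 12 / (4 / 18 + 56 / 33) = 501656621 / 7869420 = 63.75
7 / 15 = 0.47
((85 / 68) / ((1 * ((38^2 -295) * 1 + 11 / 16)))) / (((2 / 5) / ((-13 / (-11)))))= 10 / 3113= 0.00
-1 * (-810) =810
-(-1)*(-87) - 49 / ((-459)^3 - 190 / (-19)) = -8413123454 / 96702569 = -87.00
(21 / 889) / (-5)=-0.00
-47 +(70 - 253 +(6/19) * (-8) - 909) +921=-4190/19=-220.53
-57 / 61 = -0.93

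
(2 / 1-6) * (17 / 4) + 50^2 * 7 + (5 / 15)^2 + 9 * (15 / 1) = 17618.11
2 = 2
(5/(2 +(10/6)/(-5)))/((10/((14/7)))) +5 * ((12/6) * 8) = 403/5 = 80.60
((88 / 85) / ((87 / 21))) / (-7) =-88 / 2465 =-0.04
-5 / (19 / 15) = -75 / 19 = -3.95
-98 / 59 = -1.66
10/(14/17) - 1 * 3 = 64/7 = 9.14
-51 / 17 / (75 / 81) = -81 / 25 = -3.24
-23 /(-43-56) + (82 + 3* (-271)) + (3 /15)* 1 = -361631 /495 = -730.57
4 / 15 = 0.27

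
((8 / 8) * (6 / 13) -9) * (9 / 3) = -333 / 13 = -25.62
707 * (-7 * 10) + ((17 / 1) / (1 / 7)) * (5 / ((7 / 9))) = -48725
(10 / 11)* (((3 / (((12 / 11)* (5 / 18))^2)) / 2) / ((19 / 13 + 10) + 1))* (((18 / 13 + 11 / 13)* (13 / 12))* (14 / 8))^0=143 / 120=1.19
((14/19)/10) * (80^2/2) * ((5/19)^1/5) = 4480/361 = 12.41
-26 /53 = -0.49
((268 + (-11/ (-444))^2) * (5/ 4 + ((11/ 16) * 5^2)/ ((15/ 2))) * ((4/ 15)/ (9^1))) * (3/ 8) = 898153673/ 85162752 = 10.55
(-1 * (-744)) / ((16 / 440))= 20460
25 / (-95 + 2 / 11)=-275 / 1043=-0.26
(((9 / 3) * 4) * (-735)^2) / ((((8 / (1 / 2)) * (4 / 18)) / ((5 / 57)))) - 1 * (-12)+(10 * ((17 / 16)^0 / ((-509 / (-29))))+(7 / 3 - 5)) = 37123859419 / 232104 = 159944.94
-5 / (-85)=1 / 17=0.06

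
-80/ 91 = -0.88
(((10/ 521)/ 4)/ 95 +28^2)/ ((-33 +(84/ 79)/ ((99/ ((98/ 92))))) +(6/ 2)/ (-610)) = -283861254075465/ 11945879118347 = -23.76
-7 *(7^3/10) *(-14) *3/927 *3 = 16807/515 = 32.63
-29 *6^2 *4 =-4176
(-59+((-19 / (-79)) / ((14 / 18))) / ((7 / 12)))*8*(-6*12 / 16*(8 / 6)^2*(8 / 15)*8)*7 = 927076352 / 8295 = 111763.27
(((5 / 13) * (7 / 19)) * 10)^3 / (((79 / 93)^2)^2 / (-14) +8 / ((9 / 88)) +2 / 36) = 22450910950125000 / 617380328899242649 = 0.04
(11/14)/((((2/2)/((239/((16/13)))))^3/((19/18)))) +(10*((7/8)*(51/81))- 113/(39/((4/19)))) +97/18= 4645034987757751/764854272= 6073098.05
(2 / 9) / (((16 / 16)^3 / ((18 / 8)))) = 1 / 2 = 0.50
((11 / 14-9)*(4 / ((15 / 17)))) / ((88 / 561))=-6647 / 28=-237.39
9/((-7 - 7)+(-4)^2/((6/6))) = 9/2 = 4.50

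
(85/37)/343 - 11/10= -138751/126910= -1.09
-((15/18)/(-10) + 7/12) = -1/2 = -0.50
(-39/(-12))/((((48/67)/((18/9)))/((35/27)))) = 30485/2592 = 11.76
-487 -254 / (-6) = -1334 / 3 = -444.67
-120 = -120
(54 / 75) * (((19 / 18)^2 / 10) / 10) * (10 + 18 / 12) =8303 / 90000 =0.09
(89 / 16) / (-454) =-89 / 7264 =-0.01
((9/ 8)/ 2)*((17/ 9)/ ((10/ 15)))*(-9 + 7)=-51/ 16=-3.19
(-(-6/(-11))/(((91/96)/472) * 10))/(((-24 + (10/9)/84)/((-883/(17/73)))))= -473164125696/110209385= -4293.32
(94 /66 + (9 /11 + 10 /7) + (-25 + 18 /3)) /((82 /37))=-131017 /18942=-6.92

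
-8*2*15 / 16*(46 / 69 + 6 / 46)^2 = -15125 / 1587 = -9.53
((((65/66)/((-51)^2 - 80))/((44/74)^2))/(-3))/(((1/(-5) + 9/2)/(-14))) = 3114475/2597119074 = 0.00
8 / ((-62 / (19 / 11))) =-76 / 341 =-0.22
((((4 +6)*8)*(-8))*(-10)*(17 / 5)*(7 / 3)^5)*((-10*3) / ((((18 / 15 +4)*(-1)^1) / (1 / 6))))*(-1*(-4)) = 18286016000 / 3159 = 5788545.74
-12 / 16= -3 / 4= -0.75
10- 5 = 5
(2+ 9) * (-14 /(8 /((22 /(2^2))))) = -847 /8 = -105.88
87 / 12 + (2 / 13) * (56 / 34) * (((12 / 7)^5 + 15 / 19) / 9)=930235585 / 120981588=7.69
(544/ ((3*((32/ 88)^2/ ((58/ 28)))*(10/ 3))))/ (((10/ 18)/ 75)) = 1610631/ 14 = 115045.07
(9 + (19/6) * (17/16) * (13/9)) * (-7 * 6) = -83825/144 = -582.12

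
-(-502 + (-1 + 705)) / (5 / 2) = -404 / 5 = -80.80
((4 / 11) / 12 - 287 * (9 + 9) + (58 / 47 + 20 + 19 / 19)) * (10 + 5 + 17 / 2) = -120877.79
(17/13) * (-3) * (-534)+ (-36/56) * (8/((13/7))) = 27198/13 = 2092.15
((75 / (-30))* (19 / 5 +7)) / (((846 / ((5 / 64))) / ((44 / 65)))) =-33 / 19552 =-0.00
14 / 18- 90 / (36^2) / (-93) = 5213 / 6696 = 0.78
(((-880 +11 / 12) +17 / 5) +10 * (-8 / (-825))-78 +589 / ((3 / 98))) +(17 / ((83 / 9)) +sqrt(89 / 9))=sqrt(89) / 3 +1001867239 / 54780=18292.07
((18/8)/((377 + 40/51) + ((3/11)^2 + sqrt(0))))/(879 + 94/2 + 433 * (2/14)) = 129591/21498882520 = 0.00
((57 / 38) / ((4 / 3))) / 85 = 9 / 680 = 0.01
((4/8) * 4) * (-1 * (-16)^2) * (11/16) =-352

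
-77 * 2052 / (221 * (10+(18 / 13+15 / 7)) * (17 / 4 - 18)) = 402192 / 104635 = 3.84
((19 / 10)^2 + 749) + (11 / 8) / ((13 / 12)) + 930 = 2189043 / 1300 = 1683.88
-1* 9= -9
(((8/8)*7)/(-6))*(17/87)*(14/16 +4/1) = -1547/1392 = -1.11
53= 53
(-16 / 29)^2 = 256 / 841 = 0.30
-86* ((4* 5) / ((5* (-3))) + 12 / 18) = 172 / 3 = 57.33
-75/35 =-15/7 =-2.14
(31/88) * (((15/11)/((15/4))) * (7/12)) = 217/2904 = 0.07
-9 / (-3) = 3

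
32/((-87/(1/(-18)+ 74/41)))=-20656/32103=-0.64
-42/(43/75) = -3150/43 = -73.26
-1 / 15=-0.07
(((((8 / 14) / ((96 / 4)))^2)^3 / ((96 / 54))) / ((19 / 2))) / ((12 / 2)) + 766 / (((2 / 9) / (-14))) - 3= -26843824314381311 / 556221883392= -48261.00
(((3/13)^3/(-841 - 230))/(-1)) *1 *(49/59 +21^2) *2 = 22344/2203591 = 0.01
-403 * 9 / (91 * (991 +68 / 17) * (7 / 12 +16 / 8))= -108 / 6965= -0.02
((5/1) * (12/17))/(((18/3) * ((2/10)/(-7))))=-350/17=-20.59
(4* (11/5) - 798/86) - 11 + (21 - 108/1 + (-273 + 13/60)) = -957857/2580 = -371.26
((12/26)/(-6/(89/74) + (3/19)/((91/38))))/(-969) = 623/6439005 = 0.00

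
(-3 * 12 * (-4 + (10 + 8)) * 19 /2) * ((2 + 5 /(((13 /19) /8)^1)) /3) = -1254456 /13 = -96496.62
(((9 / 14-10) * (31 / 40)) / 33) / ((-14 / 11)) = 4061 / 23520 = 0.17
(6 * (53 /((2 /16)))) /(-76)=-636 /19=-33.47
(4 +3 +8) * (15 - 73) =-870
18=18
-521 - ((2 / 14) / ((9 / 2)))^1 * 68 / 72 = -295424 / 567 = -521.03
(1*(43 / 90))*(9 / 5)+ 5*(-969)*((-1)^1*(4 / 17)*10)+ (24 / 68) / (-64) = 11400.85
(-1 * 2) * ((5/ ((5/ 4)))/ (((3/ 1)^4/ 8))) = -64/ 81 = -0.79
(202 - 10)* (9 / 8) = 216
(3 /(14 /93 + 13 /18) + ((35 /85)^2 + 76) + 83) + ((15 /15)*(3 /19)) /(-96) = 13914417145 /85571744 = 162.61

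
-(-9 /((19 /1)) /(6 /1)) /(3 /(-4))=-2 /19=-0.11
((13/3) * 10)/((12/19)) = 1235/18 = 68.61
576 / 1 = 576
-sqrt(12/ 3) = -2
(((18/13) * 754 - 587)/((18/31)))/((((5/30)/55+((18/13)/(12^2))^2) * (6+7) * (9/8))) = 2593127680/150471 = 17233.40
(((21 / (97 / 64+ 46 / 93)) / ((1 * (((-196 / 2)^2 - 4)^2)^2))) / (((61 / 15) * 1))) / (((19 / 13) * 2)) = 2821 / 27264486604800000000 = 0.00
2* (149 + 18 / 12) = 301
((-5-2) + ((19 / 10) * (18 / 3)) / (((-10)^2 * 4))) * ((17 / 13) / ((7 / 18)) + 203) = -261835597 / 182000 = -1438.66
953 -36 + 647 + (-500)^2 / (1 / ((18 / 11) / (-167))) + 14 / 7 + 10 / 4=-3237331 / 3674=-881.15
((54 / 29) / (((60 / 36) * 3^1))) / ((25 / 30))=324 / 725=0.45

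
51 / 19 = 2.68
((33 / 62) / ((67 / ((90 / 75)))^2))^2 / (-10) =-176418 / 60516335253125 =-0.00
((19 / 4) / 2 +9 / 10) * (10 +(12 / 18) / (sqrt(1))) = 524 / 15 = 34.93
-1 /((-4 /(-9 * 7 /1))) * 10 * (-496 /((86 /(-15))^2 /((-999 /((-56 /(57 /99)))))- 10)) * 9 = -500443555500 /4839907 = -103399.42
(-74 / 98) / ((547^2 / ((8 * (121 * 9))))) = -322344 / 14661241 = -0.02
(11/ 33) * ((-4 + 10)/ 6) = 1/ 3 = 0.33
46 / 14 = 23 / 7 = 3.29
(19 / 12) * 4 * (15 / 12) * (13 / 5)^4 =542659 / 1500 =361.77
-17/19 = -0.89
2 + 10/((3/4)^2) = 178/9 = 19.78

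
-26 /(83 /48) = -1248 /83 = -15.04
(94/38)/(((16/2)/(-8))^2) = 47/19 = 2.47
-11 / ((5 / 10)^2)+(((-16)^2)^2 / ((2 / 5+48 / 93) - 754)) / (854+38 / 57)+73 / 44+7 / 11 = -17204346965 / 411524564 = -41.81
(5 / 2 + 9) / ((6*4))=23 / 48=0.48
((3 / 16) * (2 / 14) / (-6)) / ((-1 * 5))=1 / 1120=0.00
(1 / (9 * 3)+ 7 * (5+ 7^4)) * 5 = 2273675 / 27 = 84210.19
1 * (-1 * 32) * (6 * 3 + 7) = -800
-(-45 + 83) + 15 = -23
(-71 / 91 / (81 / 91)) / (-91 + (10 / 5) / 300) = 3550 / 368523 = 0.01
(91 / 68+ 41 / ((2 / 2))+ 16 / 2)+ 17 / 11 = 38809 / 748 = 51.88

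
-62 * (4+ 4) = -496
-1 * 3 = -3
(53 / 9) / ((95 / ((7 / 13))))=371 / 11115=0.03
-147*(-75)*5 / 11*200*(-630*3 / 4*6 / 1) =-31255875000 / 11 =-2841443181.82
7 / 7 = 1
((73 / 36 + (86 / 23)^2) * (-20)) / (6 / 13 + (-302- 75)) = 3963349 / 4661019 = 0.85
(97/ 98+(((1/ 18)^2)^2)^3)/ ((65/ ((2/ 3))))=863174184602609/ 85027106534823936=0.01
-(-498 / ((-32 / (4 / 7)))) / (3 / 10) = -415 / 14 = -29.64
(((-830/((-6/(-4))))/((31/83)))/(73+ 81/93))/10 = -6889/3435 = -2.01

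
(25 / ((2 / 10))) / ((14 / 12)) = 750 / 7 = 107.14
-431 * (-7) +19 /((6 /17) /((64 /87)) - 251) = 411155475 /136283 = 3016.92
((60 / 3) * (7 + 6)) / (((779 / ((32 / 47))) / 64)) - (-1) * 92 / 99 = 56083916 / 3624687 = 15.47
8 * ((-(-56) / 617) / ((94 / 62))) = 13888 / 28999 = 0.48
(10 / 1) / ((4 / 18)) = 45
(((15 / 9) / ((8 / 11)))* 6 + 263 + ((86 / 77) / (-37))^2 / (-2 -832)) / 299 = 3746869546027 / 4048108396332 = 0.93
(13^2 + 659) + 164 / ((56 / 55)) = 13847 / 14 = 989.07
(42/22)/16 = 21/176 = 0.12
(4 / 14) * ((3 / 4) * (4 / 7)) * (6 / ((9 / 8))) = 32 / 49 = 0.65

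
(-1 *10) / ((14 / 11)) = -7.86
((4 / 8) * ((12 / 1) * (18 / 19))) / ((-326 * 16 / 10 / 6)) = -405 / 6194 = -0.07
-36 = -36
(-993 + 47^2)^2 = 1478656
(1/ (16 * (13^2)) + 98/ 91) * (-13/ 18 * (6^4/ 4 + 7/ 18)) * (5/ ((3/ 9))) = -28348345/ 7488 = -3785.84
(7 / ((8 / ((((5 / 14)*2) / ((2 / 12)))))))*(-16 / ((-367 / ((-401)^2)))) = 9648060 / 367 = 26288.99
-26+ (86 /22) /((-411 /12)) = -39354 /1507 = -26.11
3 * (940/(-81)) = -34.81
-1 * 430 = -430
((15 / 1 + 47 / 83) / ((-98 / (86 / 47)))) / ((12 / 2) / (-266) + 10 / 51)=-53833764 / 32140339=-1.67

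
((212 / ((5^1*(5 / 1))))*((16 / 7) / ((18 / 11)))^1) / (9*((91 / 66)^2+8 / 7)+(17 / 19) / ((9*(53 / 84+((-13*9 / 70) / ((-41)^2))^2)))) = 2248213367241370496 / 5229558253208625375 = 0.43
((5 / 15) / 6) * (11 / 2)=0.31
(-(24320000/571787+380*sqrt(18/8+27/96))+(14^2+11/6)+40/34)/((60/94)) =-702.02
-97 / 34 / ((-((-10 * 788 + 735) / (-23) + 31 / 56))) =62468 / 6814161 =0.01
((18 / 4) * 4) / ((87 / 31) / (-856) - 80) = -477648 / 2122967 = -0.22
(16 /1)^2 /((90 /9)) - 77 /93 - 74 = -22891 /465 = -49.23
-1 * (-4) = 4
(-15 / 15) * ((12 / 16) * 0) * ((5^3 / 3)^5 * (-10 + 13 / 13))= 0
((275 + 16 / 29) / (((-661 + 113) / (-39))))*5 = 1558245 / 15892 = 98.05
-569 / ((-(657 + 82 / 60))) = 17070 / 19751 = 0.86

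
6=6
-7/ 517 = -0.01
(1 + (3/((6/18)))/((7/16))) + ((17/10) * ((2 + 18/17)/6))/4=9151/420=21.79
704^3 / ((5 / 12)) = 4186963968 / 5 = 837392793.60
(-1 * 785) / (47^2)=-785 / 2209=-0.36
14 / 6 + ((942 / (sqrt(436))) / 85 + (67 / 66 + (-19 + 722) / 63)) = 471 * sqrt(109) / 9265 + 20107 / 1386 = 15.04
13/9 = 1.44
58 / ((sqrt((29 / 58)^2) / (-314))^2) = 22874272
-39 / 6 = -13 / 2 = -6.50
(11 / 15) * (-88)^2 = 85184 / 15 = 5678.93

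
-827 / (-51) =16.22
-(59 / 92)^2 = -3481 / 8464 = -0.41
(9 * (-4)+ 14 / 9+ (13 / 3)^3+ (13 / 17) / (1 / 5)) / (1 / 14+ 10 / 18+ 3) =13.99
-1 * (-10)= 10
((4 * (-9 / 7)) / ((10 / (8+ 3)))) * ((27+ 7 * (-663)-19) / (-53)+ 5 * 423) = -23112144 / 1855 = -12459.38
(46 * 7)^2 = 103684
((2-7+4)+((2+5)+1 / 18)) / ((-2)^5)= -109 / 576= -0.19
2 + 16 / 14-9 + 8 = 15 / 7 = 2.14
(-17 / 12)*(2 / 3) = -17 / 18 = -0.94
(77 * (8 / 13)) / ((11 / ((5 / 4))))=70 / 13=5.38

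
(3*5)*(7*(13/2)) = 1365/2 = 682.50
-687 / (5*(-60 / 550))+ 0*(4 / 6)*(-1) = 2519 / 2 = 1259.50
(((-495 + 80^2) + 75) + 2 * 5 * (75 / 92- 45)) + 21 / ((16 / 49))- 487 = 5115.46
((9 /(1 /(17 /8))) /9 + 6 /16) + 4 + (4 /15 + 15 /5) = 293 /30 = 9.77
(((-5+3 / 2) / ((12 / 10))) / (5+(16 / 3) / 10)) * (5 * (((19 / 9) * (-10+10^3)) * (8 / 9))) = -3657500 / 747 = -4896.25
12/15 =4/5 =0.80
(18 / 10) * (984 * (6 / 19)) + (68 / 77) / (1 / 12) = 569.92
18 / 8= 9 / 4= 2.25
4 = 4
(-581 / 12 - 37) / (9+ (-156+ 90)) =1025 / 684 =1.50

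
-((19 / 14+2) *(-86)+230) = 411 / 7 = 58.71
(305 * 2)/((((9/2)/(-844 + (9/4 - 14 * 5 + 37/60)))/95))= -316801060/27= -11733372.59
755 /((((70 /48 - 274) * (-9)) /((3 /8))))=755 /6541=0.12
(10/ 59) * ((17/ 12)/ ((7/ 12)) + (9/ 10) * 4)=1.02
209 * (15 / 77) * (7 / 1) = 285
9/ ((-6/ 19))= -57/ 2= -28.50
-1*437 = -437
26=26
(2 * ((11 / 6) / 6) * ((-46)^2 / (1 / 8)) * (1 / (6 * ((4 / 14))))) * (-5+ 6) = 162932 / 27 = 6034.52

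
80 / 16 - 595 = -590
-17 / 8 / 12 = -17 / 96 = -0.18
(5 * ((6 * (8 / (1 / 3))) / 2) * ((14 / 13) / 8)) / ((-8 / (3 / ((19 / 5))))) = -4725 / 988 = -4.78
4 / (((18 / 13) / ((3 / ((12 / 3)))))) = 13 / 6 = 2.17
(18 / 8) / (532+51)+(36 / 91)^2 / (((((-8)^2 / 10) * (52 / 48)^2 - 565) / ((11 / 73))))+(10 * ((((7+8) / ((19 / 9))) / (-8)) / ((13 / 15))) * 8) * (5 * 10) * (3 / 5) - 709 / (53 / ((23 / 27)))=-44828735501945335405 / 18142631758647396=-2470.91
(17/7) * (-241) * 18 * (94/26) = -3466062/91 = -38088.59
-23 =-23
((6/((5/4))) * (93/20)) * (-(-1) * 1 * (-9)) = -5022/25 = -200.88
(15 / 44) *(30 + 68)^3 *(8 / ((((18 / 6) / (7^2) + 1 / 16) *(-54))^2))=1446273274880 / 25150257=57505.31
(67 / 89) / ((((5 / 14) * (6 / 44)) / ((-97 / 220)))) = -45493 / 6675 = -6.82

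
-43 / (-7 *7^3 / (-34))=-1462 / 2401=-0.61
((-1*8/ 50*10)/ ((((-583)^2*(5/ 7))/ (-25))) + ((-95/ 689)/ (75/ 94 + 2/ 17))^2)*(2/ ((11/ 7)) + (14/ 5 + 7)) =5594433732/ 22114877785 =0.25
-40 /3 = -13.33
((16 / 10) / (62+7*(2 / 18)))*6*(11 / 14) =2376 / 19775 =0.12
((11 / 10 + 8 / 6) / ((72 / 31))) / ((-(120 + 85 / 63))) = -15841 / 1834800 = -0.01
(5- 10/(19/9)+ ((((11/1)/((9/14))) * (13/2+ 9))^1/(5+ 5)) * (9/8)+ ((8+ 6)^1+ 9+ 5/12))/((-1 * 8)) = -244039/36480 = -6.69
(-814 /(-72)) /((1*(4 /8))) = 407 /18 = 22.61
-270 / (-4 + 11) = -38.57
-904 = -904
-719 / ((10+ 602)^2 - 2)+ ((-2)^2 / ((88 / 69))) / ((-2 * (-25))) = 12526249 / 205998100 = 0.06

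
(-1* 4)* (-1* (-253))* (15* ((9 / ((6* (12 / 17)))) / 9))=-21505 / 6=-3584.17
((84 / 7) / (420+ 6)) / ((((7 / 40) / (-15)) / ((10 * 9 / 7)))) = -108000 / 3479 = -31.04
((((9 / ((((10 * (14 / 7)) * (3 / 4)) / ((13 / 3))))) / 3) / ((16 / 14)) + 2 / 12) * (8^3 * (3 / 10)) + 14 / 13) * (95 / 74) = 441997 / 2405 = 183.78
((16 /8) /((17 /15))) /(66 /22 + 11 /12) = 360 /799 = 0.45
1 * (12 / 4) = 3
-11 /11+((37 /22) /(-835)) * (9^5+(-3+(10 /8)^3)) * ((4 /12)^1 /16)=-196258193 /56432640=-3.48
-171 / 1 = -171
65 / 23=2.83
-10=-10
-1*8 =-8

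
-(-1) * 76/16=19/4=4.75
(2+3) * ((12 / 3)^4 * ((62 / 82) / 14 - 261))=-95861120 / 287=-334010.87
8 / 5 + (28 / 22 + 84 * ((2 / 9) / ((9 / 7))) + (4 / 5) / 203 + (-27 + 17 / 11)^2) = 665.33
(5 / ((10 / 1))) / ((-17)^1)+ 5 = 169 / 34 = 4.97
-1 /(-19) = 1 /19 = 0.05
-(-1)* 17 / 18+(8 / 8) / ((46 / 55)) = 443 / 207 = 2.14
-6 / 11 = -0.55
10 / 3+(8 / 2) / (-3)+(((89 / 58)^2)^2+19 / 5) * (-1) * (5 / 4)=-438192661 / 45265984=-9.68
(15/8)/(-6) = -5/16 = -0.31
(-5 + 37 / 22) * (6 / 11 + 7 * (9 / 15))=-19053 / 1210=-15.75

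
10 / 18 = 5 / 9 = 0.56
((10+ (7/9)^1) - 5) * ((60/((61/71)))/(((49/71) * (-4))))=-1310660/8967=-146.16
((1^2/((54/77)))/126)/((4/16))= 11/243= 0.05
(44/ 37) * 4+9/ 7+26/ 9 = 20819/ 2331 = 8.93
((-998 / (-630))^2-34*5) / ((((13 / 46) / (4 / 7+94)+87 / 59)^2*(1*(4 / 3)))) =-13411800013755077444 / 233092587119535675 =-57.54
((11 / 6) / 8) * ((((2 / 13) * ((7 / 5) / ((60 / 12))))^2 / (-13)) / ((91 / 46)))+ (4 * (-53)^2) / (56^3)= 150388339883 / 2351141520000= 0.06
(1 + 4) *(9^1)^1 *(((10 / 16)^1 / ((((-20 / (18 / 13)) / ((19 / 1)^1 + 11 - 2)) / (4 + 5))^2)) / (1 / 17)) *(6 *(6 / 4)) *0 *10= 0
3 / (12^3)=1 / 576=0.00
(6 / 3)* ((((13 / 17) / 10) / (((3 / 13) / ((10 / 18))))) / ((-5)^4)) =169 / 286875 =0.00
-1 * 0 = 0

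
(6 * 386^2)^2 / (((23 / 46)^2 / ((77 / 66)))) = 3729567746688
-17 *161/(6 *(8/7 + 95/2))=-19159/2043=-9.38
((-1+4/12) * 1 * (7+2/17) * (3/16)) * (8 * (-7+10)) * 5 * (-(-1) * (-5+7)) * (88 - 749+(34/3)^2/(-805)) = 141177.01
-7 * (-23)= 161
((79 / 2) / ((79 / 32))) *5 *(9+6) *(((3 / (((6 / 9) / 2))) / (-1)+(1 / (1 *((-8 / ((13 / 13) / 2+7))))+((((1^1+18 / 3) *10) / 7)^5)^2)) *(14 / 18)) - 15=27999999972130 / 3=9333333324043.33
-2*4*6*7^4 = -115248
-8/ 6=-4/ 3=-1.33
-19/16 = -1.19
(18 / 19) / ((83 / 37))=666 / 1577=0.42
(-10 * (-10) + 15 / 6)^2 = 42025 / 4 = 10506.25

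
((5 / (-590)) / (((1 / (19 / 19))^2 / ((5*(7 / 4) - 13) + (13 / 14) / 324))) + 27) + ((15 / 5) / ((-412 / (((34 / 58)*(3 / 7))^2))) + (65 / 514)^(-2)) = 122817906053613413 / 1371238590430800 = 89.57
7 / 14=1 / 2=0.50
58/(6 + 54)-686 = -20551/30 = -685.03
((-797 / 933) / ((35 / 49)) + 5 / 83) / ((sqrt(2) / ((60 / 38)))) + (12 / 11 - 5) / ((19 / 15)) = -645 / 209 - 439732 *sqrt(2) / 490447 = -4.35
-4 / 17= -0.24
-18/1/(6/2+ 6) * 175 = -350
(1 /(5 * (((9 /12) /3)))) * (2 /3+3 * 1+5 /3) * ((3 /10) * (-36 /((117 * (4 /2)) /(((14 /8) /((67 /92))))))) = -10304 /21775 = -0.47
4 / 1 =4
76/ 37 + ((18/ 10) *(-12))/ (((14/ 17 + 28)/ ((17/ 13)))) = 632878/ 589225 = 1.07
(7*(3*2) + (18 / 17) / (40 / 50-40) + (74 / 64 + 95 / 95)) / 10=1176309 / 266560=4.41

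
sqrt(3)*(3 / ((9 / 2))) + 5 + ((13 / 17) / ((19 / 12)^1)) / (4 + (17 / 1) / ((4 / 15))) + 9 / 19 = 2*sqrt(3) / 3 + 479752 / 87533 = 6.64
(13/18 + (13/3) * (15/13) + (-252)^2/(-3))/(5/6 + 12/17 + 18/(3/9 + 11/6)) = -84183541/39171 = -2149.13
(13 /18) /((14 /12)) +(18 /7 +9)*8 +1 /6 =1307 /14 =93.36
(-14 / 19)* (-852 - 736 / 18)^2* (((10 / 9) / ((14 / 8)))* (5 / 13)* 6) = -51661836800 / 60021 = -860729.36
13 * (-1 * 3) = -39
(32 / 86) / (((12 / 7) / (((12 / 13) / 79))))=112 / 44161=0.00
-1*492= -492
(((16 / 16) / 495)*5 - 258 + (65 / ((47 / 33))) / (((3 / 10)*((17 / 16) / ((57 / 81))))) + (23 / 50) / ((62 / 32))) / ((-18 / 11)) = 28873273423 / 300943350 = 95.94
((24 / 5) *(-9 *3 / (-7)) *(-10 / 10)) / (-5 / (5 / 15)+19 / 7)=324 / 215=1.51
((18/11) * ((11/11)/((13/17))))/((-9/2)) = -68/143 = -0.48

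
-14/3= -4.67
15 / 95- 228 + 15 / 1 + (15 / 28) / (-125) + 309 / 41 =-111955437 / 545300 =-205.31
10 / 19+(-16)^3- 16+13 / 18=-4110.75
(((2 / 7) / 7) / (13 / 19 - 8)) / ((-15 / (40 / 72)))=38 / 183897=0.00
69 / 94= 0.73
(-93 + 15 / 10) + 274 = 365 / 2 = 182.50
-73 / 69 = -1.06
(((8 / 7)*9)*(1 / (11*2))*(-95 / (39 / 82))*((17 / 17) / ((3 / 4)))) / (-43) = 124640 / 43043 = 2.90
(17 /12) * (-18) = -25.50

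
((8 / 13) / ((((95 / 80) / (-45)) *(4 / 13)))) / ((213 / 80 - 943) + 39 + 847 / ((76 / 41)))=115200 / 675493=0.17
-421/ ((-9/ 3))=421/ 3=140.33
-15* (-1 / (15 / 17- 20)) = -51 / 65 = -0.78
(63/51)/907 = 21/15419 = 0.00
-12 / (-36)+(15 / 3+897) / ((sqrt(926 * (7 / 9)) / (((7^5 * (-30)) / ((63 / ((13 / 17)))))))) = 1 / 3- 20110090 * sqrt(6482) / 7871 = -205701.71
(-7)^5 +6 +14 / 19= -319205 / 19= -16800.26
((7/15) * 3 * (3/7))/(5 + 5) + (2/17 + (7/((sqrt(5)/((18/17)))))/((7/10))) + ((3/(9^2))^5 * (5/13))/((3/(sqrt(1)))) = 84500717573/475666267050 + 36 * sqrt(5)/17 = 4.91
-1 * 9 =-9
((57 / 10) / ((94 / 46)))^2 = 1718721 / 220900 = 7.78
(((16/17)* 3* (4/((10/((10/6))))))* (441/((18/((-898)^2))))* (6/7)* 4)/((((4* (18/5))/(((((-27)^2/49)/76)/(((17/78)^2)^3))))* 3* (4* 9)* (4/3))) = 6129062734706159040/54575043509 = 112305228.56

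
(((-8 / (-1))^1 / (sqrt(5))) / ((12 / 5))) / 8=sqrt(5) / 12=0.19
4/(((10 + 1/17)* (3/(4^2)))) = 1088/513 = 2.12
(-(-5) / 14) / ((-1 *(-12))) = 5 / 168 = 0.03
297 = 297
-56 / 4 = -14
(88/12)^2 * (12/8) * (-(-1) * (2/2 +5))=484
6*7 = 42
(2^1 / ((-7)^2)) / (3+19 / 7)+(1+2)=421 / 140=3.01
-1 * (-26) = 26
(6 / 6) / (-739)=-1 / 739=-0.00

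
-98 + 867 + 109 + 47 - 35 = 890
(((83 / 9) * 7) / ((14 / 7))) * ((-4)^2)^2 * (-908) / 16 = -468931.56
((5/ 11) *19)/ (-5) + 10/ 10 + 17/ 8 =123/ 88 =1.40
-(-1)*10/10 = 1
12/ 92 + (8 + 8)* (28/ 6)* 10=51529/ 69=746.80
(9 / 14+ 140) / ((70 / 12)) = 5907 / 245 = 24.11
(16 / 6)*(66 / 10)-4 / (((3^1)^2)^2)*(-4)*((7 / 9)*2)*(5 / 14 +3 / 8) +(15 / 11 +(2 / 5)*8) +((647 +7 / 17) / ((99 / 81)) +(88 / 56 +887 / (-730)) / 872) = 335363692862791 / 607444382160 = 552.09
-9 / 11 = -0.82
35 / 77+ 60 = 665 / 11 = 60.45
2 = 2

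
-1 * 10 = -10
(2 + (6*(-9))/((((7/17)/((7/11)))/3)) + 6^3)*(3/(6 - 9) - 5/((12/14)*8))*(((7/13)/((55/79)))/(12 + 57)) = 0.63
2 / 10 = 1 / 5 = 0.20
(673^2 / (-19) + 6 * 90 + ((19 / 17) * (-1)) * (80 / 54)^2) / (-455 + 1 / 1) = 5486574517 / 106902018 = 51.32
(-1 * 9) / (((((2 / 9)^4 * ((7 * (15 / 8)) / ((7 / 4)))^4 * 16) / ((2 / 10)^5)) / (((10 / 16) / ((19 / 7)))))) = -5103 / 950000000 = -0.00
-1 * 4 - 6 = -10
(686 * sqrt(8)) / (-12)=-343 * sqrt(2) / 3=-161.69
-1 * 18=-18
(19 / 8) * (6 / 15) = 19 / 20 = 0.95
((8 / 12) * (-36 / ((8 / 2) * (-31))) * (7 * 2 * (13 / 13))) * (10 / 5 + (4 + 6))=1008 / 31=32.52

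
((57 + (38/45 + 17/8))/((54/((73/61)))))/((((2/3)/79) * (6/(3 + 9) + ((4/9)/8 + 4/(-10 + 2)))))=2834.79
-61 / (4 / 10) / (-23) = 305 / 46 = 6.63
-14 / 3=-4.67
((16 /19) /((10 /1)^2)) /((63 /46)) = 184 /29925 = 0.01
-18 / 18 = -1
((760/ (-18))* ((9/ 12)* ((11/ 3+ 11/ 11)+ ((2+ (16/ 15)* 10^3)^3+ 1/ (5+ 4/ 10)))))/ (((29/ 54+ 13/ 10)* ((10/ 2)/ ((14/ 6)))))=-21913522854755/ 2232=-9817886583.67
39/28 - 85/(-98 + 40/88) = 68027/30044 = 2.26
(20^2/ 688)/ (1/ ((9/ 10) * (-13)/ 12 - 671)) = -390.68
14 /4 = 3.50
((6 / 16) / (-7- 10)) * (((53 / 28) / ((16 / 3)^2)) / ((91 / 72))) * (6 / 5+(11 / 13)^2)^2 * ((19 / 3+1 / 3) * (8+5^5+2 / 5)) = -176295176258391 / 1979437241600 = -89.06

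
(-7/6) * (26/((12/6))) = -91/6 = -15.17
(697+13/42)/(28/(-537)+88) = 5242373/661192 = 7.93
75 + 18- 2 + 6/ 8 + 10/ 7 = 2609/ 28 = 93.18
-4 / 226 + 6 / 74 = 265 / 4181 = 0.06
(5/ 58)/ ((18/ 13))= 65/ 1044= 0.06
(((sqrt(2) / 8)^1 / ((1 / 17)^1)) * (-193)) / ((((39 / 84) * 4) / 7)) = -160769 * sqrt(2) / 104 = -2186.17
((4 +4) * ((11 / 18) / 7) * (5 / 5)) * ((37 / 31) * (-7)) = -1628 / 279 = -5.84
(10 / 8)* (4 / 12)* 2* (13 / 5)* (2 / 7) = 13 / 21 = 0.62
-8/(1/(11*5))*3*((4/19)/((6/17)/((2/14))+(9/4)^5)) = -30638080/6629993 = -4.62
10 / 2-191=-186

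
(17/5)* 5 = 17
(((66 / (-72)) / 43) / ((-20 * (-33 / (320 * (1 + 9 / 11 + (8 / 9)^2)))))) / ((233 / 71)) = -0.01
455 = 455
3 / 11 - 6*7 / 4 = -10.23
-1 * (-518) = 518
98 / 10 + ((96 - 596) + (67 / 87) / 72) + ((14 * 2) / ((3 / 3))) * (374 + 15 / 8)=314274611 / 31320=10034.31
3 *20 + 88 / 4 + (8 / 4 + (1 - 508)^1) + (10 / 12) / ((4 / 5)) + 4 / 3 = -3365 / 8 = -420.62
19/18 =1.06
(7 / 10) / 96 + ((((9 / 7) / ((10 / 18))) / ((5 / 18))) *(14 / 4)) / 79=142733 / 379200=0.38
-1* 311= -311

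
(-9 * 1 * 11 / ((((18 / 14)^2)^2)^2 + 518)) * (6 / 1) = -3424291794 / 3029213639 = -1.13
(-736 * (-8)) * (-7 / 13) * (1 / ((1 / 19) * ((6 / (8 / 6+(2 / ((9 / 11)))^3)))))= -4549834240 / 28431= -160030.75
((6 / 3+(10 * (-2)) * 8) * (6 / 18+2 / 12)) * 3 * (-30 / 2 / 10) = 711 / 2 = 355.50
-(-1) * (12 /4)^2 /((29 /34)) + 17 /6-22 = -1499 /174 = -8.61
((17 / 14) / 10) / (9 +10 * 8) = 17 / 12460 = 0.00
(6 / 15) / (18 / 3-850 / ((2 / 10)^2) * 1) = -1 / 53110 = -0.00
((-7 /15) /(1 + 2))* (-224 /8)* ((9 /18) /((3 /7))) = 686 /135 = 5.08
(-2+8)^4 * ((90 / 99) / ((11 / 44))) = 51840 / 11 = 4712.73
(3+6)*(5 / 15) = 3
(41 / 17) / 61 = 41 / 1037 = 0.04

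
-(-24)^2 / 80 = -36 / 5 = -7.20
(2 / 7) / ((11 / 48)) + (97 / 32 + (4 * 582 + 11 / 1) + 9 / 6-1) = 5775069 / 2464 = 2343.78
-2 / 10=-1 / 5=-0.20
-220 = -220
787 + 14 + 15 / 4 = 3219 / 4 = 804.75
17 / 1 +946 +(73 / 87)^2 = 7294276 / 7569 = 963.70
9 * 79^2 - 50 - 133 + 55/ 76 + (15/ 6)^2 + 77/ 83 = 176604765/ 3154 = 55993.90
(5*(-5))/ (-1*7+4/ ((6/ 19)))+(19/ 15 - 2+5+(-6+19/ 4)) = -1423/ 1020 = -1.40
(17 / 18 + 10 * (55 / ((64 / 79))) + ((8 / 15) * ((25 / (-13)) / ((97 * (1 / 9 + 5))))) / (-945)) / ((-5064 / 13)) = -4416766985 / 2530703616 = -1.75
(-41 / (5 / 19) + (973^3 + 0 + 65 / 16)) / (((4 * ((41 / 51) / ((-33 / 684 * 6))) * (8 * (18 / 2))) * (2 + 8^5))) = -13780660792327 / 392107468800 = -35.15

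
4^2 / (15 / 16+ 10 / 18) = 2304 / 215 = 10.72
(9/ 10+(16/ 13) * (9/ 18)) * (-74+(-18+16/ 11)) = -98106/ 715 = -137.21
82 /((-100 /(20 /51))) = -82 /255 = -0.32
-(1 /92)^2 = -1 /8464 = -0.00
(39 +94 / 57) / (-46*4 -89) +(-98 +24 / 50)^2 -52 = 13140710837 / 1389375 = 9458.00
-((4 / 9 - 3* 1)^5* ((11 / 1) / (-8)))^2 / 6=-5012607856851529 / 1338925209984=-3743.75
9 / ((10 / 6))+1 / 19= 518 / 95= 5.45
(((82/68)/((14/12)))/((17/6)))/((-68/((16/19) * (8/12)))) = -1968/653429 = -0.00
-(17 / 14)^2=-289 / 196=-1.47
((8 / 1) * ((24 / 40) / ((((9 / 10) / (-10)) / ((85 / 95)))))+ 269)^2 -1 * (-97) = 159402922 / 3249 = 49062.15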